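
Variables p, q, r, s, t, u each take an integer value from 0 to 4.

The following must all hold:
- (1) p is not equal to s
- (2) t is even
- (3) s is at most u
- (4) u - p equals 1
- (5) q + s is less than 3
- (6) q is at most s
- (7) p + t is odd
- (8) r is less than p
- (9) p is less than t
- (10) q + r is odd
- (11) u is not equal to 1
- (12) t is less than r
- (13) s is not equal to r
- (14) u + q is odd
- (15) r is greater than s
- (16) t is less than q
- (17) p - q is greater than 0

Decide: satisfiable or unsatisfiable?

Constraints 6, 8, 9, 15, and 16 give s < r, r < p, p < t, t < q, q ≤ s. Chaining: s < r < p < t < q ≤ s, which forces s < s — impossible.

Unsatisfiable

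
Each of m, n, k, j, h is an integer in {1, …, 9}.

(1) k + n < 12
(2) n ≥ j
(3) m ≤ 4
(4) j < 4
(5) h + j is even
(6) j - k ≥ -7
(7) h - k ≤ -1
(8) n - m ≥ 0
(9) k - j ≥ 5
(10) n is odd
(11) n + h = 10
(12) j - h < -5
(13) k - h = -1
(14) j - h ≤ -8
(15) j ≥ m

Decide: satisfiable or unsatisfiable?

Unsatisfiable

Constraints 6, 7, and 14 give j − k ≥ -7, k − h ≥ 1, h − j ≥ 8.
Adding all 3 inequalities: the left sides telescope to 0, and the right sides sum to (-7) + 1 + 8 = 2. So 0 ≥ 2, which is false.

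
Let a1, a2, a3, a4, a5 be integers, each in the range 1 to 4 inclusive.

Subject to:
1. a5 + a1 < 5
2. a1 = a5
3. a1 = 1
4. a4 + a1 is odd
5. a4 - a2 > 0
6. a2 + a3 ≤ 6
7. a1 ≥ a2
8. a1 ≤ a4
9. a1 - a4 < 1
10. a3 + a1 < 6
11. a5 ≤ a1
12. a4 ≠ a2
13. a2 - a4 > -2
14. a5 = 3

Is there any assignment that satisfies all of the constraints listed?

Constraint 3 fixes a1 = 1 and constraint 14 fixes a5 = 3, but constraint 2 requires a1 = a5. Since 1 ≠ 3, contradiction.

Unsatisfiable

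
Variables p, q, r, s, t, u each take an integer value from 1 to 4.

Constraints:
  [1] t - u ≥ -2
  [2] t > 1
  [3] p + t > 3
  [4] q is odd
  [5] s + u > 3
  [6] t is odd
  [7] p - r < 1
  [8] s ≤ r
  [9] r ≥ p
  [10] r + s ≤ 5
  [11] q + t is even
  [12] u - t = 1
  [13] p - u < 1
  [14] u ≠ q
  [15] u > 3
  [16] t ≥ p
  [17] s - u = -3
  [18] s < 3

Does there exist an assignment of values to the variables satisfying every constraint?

Satisfiable

Try p = 3, q = 3, r = 3, s = 1, t = 3, u = 4.
Check constraint 1: t - u = -1; constraint 3: p + t = 6; constraint 5: s + u = 5. The remaining constraints are straightforward to verify.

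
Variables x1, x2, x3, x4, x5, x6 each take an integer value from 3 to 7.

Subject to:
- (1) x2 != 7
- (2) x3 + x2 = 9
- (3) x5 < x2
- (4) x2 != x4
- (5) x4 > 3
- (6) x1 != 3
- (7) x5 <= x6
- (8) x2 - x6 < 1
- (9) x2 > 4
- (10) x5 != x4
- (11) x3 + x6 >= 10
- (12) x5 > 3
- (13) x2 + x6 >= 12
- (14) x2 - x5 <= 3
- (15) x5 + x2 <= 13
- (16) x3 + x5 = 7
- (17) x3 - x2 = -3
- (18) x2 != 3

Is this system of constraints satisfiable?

Satisfiable

One satisfying assignment is x1 = 5, x2 = 6, x3 = 3, x4 = 5, x5 = 4, x6 = 7.
For the less obvious constraints — constraint 2: x3 + x2 = 9; constraint 8: x2 - x6 = -1 — and the others hold by inspection.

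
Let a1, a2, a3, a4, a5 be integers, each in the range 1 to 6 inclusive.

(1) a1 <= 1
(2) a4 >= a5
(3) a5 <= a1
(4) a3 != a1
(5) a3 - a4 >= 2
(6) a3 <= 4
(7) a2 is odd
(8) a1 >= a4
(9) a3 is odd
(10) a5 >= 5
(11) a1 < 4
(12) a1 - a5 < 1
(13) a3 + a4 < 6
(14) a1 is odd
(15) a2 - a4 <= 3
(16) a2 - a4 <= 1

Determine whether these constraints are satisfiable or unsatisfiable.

Unsatisfiable

From constraints 2 and 10: a4 ≥ a5 and a5 ≥ 5, so a4 ≥ 5. From constraints 1 and 8: a4 ≤ a1 and a1 ≤ 1, so a4 ≤ 1. But 1 < 5, so no value of a4 works.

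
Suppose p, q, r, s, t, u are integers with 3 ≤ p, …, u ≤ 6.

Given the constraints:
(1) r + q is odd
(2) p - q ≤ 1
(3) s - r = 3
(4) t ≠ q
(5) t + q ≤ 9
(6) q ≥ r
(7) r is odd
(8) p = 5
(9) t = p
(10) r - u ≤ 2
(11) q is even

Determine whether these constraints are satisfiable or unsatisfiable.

One satisfying assignment is p = 5, q = 4, r = 3, s = 6, t = 5, u = 4.
For the less obvious constraints — constraint 2: p - q = 1; constraint 3: s - r = 3; constraint 5: t + q = 9 — and the others hold by inspection.

Satisfiable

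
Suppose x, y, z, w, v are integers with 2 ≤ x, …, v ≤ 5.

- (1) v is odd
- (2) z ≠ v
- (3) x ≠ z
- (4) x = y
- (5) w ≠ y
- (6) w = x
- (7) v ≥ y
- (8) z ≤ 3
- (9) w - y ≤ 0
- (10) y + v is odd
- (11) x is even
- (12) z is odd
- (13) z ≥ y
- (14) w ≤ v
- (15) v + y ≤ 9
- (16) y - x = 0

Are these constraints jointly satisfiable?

Unsatisfiable

From constraints 4 and 6, w = x = y, so w = y. But constraint 5 says w ≠ y. Contradiction.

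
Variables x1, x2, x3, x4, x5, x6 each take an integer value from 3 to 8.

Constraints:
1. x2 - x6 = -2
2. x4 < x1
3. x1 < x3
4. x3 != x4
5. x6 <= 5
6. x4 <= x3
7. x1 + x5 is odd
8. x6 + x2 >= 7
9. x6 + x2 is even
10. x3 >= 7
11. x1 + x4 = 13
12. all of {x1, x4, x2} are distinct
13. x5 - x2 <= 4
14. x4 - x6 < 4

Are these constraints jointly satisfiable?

Satisfiable

Try x1 = 7, x2 = 3, x3 = 8, x4 = 6, x5 = 4, x6 = 5.
Check constraint 1: x2 - x6 = -2; constraint 8: x6 + x2 = 8. The remaining constraints are straightforward to verify.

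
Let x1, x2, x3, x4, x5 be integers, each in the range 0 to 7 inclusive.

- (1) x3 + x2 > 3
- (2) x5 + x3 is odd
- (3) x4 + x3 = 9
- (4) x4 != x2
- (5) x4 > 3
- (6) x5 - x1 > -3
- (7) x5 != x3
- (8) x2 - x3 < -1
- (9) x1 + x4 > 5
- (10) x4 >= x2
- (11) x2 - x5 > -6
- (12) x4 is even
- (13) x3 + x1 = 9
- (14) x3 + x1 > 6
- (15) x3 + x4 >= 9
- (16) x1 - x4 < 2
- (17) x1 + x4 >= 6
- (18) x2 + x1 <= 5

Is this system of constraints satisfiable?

Try x1 = 4, x2 = 1, x3 = 5, x4 = 4, x5 = 4.
Check constraint 1: x3 + x2 = 6; constraint 3: x4 + x3 = 9; constraint 6: x5 - x1 = 0. The remaining constraints are straightforward to verify.

Satisfiable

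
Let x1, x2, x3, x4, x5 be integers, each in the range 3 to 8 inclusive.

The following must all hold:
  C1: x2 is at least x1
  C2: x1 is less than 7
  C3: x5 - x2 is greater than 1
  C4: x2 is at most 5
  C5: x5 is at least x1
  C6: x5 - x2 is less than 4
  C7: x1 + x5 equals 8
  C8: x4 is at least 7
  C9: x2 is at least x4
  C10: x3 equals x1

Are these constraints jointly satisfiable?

From constraint 8: x4 ≥ 7. From constraints 4 and 9: x4 ≤ x2 and x2 ≤ 5, so x4 ≤ 5. But 5 < 7, so no value of x4 works.

Unsatisfiable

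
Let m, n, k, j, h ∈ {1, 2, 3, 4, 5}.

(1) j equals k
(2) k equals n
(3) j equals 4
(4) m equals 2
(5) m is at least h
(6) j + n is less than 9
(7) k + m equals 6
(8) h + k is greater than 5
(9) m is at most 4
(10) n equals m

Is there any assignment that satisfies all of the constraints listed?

Constraint 3 fixes j = 4 and constraint 4 fixes m = 2. Constraints 1, 2, and 10 give j = k = n = m, so j = m. But 4 ≠ 2 — contradiction.

Unsatisfiable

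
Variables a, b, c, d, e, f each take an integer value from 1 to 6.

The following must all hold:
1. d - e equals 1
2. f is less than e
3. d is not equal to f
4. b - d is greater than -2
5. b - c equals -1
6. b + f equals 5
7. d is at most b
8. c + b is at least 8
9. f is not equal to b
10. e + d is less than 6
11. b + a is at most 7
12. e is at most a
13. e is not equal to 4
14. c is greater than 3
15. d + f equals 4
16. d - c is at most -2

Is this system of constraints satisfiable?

Try a = 2, b = 4, c = 5, d = 3, e = 2, f = 1.
Check constraint 1: d - e = 1; constraint 4: b - d = 1. The remaining constraints are straightforward to verify.

Satisfiable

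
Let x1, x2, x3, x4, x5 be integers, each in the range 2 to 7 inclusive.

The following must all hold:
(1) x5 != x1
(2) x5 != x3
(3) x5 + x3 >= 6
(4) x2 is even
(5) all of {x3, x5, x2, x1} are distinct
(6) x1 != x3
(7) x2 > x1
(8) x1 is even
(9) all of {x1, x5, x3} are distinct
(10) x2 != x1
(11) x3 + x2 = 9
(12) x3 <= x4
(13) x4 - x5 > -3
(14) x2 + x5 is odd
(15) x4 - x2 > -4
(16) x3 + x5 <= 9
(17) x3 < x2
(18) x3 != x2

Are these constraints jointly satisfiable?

Try x1 = 2, x2 = 6, x3 = 3, x4 = 3, x5 = 5.
Check constraint 3: x5 + x3 = 8; constraint 11: x3 + x2 = 9; constraint 13: x4 - x5 = -2. The remaining constraints are straightforward to verify.

Satisfiable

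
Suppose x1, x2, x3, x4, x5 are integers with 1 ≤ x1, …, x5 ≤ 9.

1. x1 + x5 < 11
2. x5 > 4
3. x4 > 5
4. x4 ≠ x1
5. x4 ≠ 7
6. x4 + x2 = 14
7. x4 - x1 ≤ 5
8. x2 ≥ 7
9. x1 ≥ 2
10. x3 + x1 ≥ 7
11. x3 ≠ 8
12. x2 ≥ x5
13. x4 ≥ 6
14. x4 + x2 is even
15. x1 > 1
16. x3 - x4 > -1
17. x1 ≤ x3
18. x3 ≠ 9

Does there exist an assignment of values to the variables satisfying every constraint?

The assignment x1 = 2, x2 = 8, x3 = 7, x4 = 6, x5 = 8 works:
  constraint 1 holds since x1 + x5 = 10.
  constraint 6 holds since x4 + x2 = 14.
The rest check out directly.

Satisfiable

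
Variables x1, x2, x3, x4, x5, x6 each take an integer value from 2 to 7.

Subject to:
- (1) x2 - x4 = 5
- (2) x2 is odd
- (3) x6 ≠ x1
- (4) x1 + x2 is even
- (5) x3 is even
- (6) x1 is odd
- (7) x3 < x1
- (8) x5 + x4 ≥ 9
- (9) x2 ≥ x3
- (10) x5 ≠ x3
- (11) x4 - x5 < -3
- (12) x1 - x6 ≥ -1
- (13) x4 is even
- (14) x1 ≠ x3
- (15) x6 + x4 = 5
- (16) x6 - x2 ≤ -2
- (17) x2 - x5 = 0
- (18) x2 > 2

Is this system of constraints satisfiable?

Satisfiable

The assignment x1 = 5, x2 = 7, x3 = 2, x4 = 2, x5 = 7, x6 = 3 works:
  constraint 1 holds since x2 - x4 = 5.
  constraint 8 holds since x5 + x4 = 9.
  constraint 11 holds since x4 - x5 = -5.
The rest check out directly.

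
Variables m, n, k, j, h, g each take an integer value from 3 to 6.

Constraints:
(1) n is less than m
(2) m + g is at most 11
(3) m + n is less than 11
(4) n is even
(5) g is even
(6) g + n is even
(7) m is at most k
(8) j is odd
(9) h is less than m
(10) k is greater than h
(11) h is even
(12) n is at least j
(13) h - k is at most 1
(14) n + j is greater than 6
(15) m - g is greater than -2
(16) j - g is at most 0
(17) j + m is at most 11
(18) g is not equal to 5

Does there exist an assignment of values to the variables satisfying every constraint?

Satisfiable

Try m = 5, n = 4, k = 5, j = 3, h = 4, g = 4.
Check constraint 2: m + g = 9; constraint 3: m + n = 9; constraint 13: h - k = -1. The remaining constraints are straightforward to verify.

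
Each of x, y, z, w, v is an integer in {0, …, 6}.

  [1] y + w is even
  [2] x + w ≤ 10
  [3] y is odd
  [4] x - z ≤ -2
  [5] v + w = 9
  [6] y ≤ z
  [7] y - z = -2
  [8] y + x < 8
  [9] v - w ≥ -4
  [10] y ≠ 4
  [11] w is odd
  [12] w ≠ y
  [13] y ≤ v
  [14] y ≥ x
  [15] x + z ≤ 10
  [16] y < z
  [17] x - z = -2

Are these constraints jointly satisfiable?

Satisfiable

Setting (x, y, z, w, v) = (3, 3, 5, 5, 4) satisfies everything: constraint 2: x + w = 8; constraint 4: x - z = -2; constraint 5: v + w = 9, and the others follow.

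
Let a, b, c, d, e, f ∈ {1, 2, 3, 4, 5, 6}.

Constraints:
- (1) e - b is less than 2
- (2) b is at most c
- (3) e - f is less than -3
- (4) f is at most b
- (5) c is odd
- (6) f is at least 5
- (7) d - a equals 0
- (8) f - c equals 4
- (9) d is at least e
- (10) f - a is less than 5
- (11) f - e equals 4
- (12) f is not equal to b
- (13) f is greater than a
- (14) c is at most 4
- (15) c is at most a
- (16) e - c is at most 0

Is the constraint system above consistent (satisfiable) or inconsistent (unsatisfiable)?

Unsatisfiable

From constraints 4 and 6: b ≥ f and f ≥ 5, so b ≥ 5. From constraints 2 and 14: b ≤ c and c ≤ 4, so b ≤ 4. But 4 < 5, so no value of b works.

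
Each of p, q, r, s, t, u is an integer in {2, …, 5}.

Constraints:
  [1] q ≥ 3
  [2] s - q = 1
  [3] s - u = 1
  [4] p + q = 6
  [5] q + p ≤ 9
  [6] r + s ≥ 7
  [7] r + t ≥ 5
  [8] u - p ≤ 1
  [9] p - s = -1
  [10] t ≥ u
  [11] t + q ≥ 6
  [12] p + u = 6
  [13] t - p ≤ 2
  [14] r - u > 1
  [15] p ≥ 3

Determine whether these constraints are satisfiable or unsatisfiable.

One satisfying assignment is p = 3, q = 3, r = 5, s = 4, t = 3, u = 3.
For the less obvious constraints — constraint 2: s - q = 1; constraint 3: s - u = 1 — and the others hold by inspection.

Satisfiable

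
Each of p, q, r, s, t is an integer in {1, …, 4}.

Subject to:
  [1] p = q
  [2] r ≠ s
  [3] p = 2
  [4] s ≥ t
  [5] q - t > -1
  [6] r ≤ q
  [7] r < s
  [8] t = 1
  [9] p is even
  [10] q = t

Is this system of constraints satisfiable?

Constraint 3 fixes p = 2 and constraint 8 fixes t = 1. Constraints 1 and 10 give p = q = t, so p = t. But 2 ≠ 1 — contradiction.

Unsatisfiable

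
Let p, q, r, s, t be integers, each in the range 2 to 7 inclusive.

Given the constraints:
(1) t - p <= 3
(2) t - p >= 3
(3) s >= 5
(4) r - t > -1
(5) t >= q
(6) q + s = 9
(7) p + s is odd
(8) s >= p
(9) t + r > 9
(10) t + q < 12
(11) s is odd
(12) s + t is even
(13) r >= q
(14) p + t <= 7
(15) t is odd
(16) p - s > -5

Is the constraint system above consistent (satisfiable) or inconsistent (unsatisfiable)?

Satisfiable

One satisfying assignment is p = 2, q = 4, r = 6, s = 5, t = 5.
For the less obvious constraints — constraint 1: t - p = 3; constraint 2: t - p = 3; constraint 4: r - t = 1 — and the others hold by inspection.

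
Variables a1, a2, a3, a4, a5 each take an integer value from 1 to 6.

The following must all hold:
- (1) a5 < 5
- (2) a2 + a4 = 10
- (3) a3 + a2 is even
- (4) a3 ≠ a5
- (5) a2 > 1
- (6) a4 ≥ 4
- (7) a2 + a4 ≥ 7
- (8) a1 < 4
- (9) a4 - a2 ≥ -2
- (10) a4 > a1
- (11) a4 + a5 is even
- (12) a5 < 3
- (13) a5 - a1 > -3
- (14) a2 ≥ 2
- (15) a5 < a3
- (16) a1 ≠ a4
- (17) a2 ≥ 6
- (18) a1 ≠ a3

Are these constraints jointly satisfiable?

Try a1 = 2, a2 = 6, a3 = 4, a4 = 4, a5 = 2.
Check constraint 2: a2 + a4 = 10; constraint 7: a2 + a4 = 10; constraint 9: a4 - a2 = -2. The remaining constraints are straightforward to verify.

Satisfiable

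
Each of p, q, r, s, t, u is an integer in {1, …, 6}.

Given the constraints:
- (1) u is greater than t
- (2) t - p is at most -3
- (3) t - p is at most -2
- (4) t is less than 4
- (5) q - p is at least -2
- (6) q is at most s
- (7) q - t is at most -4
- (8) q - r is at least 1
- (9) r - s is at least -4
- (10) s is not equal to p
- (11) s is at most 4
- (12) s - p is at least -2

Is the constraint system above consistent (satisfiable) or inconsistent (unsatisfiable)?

Unsatisfiable

Constraints 2, 7, 8, 9, and 12 give q − r ≥ 1, r − s ≥ -4, s − p ≥ -2, p − t ≥ 3, t − q ≥ 4.
Adding all 5 inequalities: the left sides telescope to 0, and the right sides sum to 1 + (-4) + (-2) + 3 + 4 = 2. So 0 ≥ 2, which is false.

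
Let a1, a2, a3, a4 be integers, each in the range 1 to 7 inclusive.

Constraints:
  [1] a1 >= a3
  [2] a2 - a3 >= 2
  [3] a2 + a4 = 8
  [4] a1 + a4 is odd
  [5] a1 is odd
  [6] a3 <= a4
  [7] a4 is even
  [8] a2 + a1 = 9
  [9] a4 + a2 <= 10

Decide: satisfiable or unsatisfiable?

Satisfiable

Take a1 = 5, a2 = 4, a3 = 2, a4 = 4. Then constraint 2: a2 - a3 = 2; constraint 3: a2 + a4 = 8; constraint 8: a2 + a1 = 9, and every other listed constraint is also met.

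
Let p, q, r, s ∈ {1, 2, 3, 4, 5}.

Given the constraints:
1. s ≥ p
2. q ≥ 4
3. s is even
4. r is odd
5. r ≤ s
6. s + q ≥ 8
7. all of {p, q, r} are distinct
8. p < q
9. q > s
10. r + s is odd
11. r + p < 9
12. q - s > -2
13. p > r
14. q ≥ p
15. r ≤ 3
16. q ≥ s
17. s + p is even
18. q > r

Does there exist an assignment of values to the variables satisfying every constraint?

Satisfiable

The assignment p = 4, q = 5, r = 3, s = 4 works:
  constraint 6 holds since s + q = 9.
  constraint 11 holds since r + p = 7.
  constraint 12 holds since q - s = 1.
The rest check out directly.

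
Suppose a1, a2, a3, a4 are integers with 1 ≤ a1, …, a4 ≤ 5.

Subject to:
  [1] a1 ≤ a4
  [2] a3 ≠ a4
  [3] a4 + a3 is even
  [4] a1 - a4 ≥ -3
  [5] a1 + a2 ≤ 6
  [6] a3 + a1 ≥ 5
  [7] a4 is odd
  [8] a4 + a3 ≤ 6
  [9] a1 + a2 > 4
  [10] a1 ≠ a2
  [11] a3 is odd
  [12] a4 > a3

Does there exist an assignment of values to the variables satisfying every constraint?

Try a1 = 5, a2 = 1, a3 = 1, a4 = 5.
Check constraint 4: a1 - a4 = 0; constraint 5: a1 + a2 = 6; constraint 6: a3 + a1 = 6. The remaining constraints are straightforward to verify.

Satisfiable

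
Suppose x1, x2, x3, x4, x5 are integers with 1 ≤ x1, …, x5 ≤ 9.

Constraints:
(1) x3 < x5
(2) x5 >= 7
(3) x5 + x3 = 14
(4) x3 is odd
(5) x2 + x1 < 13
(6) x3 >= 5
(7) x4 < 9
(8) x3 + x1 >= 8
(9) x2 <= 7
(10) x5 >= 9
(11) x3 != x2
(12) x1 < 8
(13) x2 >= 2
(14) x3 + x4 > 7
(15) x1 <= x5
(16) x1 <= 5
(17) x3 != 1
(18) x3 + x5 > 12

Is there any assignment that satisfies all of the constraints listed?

Satisfiable

Take x1 = 5, x2 = 7, x3 = 5, x4 = 5, x5 = 9. Then constraint 3: x5 + x3 = 14; constraint 5: x2 + x1 = 12; constraint 8: x3 + x1 = 10, and every other listed constraint is also met.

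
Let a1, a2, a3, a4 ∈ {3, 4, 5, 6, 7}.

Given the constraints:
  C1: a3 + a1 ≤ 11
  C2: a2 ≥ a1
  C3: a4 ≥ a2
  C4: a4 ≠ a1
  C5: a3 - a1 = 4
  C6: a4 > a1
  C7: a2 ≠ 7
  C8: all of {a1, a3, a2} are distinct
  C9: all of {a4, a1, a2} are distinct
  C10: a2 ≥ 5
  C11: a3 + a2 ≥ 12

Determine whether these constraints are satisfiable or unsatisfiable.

Satisfiable

Take a1 = 3, a2 = 6, a3 = 7, a4 = 7. Then constraint 1: a3 + a1 = 10; constraint 5: a3 - a1 = 4, and every other listed constraint is also met.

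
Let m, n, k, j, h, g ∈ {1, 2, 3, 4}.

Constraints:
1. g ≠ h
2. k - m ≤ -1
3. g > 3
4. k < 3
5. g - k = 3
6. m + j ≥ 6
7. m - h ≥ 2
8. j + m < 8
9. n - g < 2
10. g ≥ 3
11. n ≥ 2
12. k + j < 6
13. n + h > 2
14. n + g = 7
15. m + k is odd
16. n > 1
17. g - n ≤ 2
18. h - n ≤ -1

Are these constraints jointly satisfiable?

Try m = 4, n = 3, k = 1, j = 3, h = 2, g = 4.
Check constraint 2: k - m = -3; constraint 5: g - k = 3; constraint 6: m + j = 7. The remaining constraints are straightforward to verify.

Satisfiable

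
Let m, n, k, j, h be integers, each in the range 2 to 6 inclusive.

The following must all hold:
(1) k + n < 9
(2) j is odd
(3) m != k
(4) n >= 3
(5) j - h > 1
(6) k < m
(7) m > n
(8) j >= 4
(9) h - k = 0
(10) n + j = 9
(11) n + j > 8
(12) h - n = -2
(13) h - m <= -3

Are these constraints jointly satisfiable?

Satisfiable

Setting (m, n, k, j, h) = (6, 4, 2, 5, 2) satisfies everything: constraint 1: k + n = 6; constraint 5: j - h = 3, and the others follow.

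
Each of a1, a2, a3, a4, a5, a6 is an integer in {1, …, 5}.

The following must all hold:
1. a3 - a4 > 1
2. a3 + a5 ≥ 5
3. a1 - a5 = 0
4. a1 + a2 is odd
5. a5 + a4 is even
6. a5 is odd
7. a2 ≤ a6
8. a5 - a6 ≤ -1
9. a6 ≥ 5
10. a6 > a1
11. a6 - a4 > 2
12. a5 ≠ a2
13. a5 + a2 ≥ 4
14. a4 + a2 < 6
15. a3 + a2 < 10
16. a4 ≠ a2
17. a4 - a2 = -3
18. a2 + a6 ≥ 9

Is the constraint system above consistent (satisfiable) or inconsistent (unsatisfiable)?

The assignment a1 = 1, a2 = 4, a3 = 4, a4 = 1, a5 = 1, a6 = 5 works:
  constraint 1 holds since a3 - a4 = 3.
  constraint 2 holds since a3 + a5 = 5.
The rest check out directly.

Satisfiable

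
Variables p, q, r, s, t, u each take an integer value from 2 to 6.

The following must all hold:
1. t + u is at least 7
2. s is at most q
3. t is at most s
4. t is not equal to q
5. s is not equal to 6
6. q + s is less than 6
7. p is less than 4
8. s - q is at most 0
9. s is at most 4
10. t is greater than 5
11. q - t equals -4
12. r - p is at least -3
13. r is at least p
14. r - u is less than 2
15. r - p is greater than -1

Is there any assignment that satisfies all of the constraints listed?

Unsatisfiable

From constraint 10: t ≥ 6. From constraints 3 and 9: t ≤ s and s ≤ 4, so t ≤ 4. But 4 < 6, so no value of t works.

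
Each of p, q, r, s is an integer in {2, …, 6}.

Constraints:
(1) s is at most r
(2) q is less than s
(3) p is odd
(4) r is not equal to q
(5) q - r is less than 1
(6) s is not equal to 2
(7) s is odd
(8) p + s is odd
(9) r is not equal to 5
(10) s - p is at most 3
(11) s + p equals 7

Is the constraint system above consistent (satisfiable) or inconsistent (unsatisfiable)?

Unsatisfiable

Constraint 3 makes p odd and constraint 7 makes s odd, so p + s must be even. Constraint 8 says p + s is odd — contradiction.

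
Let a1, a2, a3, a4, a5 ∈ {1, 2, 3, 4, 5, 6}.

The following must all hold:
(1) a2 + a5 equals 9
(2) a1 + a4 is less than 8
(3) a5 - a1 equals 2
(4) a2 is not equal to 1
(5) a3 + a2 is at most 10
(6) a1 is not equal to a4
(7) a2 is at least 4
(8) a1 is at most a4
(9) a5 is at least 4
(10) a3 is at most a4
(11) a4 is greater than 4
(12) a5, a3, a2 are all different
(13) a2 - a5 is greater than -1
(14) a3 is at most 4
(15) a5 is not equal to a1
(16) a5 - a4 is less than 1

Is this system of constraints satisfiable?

One satisfying assignment is a1 = 2, a2 = 5, a3 = 2, a4 = 5, a5 = 4.
For the less obvious constraints — constraint 1: a2 + a5 = 9; constraint 2: a1 + a4 = 7 — and the others hold by inspection.

Satisfiable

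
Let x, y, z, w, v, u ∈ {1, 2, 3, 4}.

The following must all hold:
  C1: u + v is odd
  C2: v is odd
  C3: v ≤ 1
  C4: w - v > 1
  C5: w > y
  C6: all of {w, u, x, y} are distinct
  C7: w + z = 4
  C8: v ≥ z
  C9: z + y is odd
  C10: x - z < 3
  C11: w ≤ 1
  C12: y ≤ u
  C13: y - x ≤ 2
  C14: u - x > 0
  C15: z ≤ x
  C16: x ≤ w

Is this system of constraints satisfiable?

From constraint 11: w ≤ 1. From constraints 3 and 8: z ≤ v ≤ 1. Hence w + z ≤ 2. But constraint 7 requires w + z = 4, and 4 > 2. Contradiction.

Unsatisfiable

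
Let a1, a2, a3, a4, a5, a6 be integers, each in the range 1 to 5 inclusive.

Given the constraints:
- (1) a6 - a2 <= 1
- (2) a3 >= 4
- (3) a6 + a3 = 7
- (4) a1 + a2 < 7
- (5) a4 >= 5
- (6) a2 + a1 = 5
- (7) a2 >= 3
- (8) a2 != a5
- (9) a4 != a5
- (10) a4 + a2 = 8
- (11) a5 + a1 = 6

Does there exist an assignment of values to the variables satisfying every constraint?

Satisfiable

One satisfying assignment is a1 = 2, a2 = 3, a3 = 5, a4 = 5, a5 = 4, a6 = 2.
For the less obvious constraints — constraint 1: a6 - a2 = -1; constraint 3: a6 + a3 = 7; constraint 4: a1 + a2 = 5 — and the others hold by inspection.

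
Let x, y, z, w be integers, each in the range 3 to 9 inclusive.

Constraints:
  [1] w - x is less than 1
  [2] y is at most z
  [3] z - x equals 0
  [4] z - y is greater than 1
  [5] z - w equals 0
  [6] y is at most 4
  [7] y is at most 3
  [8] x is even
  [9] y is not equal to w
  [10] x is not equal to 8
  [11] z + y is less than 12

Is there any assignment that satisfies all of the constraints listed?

Satisfiable

Try x = 6, y = 3, z = 6, w = 6.
Check constraint 1: w - x = 0; constraint 3: z - x = 0; constraint 4: z - y = 3. The remaining constraints are straightforward to verify.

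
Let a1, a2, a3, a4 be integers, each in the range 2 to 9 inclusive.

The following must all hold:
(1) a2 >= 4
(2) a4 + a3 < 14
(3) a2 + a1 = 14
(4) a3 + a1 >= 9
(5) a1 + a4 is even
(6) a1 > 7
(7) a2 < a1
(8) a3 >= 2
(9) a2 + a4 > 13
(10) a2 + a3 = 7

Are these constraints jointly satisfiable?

Satisfiable

One satisfying assignment is a1 = 9, a2 = 5, a3 = 2, a4 = 9.
For the less obvious constraints — constraint 2: a4 + a3 = 11; constraint 3: a2 + a1 = 14; constraint 4: a3 + a1 = 11 — and the others hold by inspection.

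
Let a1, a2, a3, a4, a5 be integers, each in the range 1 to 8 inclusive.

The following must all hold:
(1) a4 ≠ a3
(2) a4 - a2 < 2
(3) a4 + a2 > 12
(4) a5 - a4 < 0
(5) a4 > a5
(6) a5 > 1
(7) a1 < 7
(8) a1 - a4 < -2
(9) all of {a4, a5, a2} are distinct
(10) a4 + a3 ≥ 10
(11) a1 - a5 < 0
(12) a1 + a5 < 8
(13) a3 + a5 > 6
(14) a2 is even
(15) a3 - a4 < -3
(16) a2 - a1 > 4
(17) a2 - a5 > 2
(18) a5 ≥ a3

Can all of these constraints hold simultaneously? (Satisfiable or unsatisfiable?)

The assignment a1 = 3, a2 = 8, a3 = 3, a4 = 7, a5 = 4 works:
  constraint 2 holds since a4 - a2 = -1.
  constraint 3 holds since a4 + a2 = 15.
  constraint 4 holds since a5 - a4 = -3.
The rest check out directly.

Satisfiable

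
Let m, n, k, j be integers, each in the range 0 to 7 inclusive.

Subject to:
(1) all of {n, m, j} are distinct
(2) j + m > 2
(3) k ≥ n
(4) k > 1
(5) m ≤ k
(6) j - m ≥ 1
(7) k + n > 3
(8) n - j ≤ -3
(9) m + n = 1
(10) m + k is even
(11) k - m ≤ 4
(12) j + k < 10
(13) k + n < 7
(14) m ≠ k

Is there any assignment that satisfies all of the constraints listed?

Satisfiable

Setting (m, n, k, j) = (1, 0, 5, 4) satisfies everything: constraint 2: j + m = 5; constraint 6: j - m = 3; constraint 7: k + n = 5, and the others follow.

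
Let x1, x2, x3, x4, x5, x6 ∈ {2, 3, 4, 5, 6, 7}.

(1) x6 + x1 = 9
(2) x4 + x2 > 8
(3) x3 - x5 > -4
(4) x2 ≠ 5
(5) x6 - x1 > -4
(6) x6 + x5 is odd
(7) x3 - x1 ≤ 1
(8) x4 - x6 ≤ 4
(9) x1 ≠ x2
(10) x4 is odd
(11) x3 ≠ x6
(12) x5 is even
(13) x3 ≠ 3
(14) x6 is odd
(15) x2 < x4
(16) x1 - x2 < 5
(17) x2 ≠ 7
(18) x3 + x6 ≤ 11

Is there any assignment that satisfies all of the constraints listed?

Satisfiable

The assignment x1 = 6, x2 = 4, x3 = 5, x4 = 5, x5 = 6, x6 = 3 works:
  constraint 1 holds since x6 + x1 = 9.
  constraint 2 holds since x4 + x2 = 9.
  constraint 3 holds since x3 - x5 = -1.
The rest check out directly.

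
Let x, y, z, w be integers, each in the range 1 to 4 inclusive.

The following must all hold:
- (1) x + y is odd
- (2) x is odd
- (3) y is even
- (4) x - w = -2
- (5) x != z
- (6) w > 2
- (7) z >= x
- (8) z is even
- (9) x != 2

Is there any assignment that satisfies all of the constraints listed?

Satisfiable

The assignment x = 1, y = 2, z = 4, w = 3 works:
  constraint 1 holds since x + y = 3 is odd.
  constraint 4 holds since x - w = -2.
The rest check out directly.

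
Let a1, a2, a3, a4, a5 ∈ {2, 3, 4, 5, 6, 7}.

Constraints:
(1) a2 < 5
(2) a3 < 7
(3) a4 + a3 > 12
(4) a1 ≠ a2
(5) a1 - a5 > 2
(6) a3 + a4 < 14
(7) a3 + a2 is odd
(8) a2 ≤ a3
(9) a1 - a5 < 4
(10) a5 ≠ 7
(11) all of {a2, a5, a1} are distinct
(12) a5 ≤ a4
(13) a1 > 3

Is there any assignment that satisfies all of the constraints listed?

Try a1 = 5, a2 = 3, a3 = 6, a4 = 7, a5 = 2.
Check constraint 3: a4 + a3 = 13; constraint 5: a1 - a5 = 3. The remaining constraints are straightforward to verify.

Satisfiable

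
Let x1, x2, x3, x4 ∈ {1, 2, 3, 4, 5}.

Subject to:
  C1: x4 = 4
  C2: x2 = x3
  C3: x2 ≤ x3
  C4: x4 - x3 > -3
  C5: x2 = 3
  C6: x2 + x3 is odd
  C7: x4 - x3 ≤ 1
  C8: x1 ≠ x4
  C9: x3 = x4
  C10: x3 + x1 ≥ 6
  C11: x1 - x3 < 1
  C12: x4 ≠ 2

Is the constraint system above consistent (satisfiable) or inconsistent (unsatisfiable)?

Constraint 5 fixes x2 = 3 and constraint 1 fixes x4 = 4. Constraints 2 and 9 give x2 = x3 = x4, so x2 = x4. But 3 ≠ 4 — contradiction.

Unsatisfiable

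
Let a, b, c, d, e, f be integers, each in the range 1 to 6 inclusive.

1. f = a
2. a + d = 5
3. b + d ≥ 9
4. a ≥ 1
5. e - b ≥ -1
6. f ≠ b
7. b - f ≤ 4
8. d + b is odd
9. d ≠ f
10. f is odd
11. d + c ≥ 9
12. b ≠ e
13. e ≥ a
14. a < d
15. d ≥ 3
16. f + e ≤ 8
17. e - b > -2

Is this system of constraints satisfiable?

Satisfiable

Try a = 1, b = 5, c = 5, d = 4, e = 6, f = 1.
Check constraint 2: a + d = 5; constraint 3: b + d = 9; constraint 5: e - b = 1. The remaining constraints are straightforward to verify.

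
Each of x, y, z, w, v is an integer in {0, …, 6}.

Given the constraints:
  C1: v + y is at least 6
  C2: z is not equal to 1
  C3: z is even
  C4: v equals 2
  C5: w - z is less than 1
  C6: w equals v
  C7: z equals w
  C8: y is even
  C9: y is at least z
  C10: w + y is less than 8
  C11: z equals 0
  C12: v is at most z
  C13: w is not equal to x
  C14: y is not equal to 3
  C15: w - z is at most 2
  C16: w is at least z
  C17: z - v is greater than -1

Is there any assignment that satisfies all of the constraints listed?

Unsatisfiable

Constraint 11 fixes z = 0 and constraint 4 fixes v = 2. Constraints 6 and 7 give z = w = v, so z = v. But 0 ≠ 2 — contradiction.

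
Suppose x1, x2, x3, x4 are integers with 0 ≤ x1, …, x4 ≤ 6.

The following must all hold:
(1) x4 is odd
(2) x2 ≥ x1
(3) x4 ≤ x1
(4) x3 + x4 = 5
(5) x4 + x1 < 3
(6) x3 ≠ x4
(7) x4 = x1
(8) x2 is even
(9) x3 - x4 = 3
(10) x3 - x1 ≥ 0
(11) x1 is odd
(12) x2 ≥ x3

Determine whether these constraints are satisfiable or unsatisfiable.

Satisfiable

Setting (x1, x2, x3, x4) = (1, 4, 4, 1) satisfies everything: constraint 4: x3 + x4 = 5; constraint 5: x4 + x1 = 2, and the others follow.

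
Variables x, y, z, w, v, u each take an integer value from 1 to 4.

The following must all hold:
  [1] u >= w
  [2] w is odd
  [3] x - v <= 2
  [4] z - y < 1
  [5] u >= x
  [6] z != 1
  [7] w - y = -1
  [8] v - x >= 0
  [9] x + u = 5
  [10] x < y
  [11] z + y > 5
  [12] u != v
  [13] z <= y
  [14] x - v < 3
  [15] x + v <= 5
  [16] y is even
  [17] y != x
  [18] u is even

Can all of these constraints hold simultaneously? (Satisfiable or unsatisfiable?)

Satisfiable

Try x = 1, y = 4, z = 4, w = 3, v = 1, u = 4.
Check constraint 3: x - v = 0; constraint 4: z - y = 0. The remaining constraints are straightforward to verify.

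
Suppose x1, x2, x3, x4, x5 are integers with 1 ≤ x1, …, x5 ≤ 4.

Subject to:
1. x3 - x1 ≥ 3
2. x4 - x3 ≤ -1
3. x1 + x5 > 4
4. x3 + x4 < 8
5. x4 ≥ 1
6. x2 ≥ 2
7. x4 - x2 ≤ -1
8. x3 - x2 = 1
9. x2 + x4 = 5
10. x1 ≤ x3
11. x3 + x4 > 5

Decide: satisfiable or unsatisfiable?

Satisfiable

Setting (x1, x2, x3, x4, x5) = (1, 3, 4, 2, 4) satisfies everything: constraint 1: x3 - x1 = 3; constraint 2: x4 - x3 = -2; constraint 3: x1 + x5 = 5, and the others follow.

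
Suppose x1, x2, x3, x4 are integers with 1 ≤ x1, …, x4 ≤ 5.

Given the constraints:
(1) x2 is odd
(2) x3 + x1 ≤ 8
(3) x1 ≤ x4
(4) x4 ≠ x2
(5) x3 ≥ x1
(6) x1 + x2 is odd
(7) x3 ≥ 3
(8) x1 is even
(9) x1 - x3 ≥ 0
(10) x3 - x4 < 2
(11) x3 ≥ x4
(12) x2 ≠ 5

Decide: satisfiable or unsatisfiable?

Try x1 = 4, x2 = 3, x3 = 4, x4 = 4.
Check constraint 2: x3 + x1 = 8; constraint 9: x1 - x3 = 0; constraint 10: x3 - x4 = 0. The remaining constraints are straightforward to verify.

Satisfiable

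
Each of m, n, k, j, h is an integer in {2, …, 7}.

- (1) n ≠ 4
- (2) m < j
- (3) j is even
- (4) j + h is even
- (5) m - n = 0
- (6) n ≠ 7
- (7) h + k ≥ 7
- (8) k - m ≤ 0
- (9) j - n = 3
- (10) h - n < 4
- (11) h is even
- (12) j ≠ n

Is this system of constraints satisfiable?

Setting (m, n, k, j, h) = (3, 3, 3, 6, 6) satisfies everything: constraint 5: m - n = 0; constraint 7: h + k = 9, and the others follow.

Satisfiable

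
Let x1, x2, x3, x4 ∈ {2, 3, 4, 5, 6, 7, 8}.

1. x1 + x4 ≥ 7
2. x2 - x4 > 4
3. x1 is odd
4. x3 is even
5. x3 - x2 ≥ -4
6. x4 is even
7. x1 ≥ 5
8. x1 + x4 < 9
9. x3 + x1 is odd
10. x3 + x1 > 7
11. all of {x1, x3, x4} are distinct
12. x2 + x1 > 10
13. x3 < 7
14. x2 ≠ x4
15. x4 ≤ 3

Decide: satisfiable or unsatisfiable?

Satisfiable

Take x1 = 5, x2 = 7, x3 = 4, x4 = 2. Then constraint 1: x1 + x4 = 7; constraint 2: x2 - x4 = 5, and every other listed constraint is also met.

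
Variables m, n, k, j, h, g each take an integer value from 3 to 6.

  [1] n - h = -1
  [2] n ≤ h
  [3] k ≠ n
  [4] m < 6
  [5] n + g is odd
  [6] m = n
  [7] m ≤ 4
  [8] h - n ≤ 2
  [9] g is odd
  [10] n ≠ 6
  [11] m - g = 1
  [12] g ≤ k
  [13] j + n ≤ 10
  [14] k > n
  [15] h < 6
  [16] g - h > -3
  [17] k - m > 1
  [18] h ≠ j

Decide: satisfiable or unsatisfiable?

Setting (m, n, k, j, h, g) = (4, 4, 6, 6, 5, 3) satisfies everything: constraint 1: n - h = -1; constraint 8: h - n = 1, and the others follow.

Satisfiable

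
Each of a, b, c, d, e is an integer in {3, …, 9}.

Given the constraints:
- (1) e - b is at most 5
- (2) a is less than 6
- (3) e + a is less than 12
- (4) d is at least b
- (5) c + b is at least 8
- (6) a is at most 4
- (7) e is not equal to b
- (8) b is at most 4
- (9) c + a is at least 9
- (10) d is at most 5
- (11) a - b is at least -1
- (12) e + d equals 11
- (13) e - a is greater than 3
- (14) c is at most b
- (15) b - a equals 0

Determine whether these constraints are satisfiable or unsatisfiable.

Unsatisfiable

From constraints 8 and 14: c ≤ b ≤ 4. From constraint 6: a ≤ 4. Hence c + a ≤ 8. But constraint 9 requires c + a ≥ 9, and 9 > 8. Contradiction.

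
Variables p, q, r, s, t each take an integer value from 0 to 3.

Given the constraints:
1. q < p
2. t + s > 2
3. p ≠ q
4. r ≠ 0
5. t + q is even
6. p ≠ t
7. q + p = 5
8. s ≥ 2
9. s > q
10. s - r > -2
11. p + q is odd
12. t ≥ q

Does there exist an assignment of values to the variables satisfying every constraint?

Satisfiable

Try p = 3, q = 2, r = 3, s = 3, t = 2.
Check constraint 2: t + s = 5; constraint 7: q + p = 5; constraint 10: s - r = 0. The remaining constraints are straightforward to verify.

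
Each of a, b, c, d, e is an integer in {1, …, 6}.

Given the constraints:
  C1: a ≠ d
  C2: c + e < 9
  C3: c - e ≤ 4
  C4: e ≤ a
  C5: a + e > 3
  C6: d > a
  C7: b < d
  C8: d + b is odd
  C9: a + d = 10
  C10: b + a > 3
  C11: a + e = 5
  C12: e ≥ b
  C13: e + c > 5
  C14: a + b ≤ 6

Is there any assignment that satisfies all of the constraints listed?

Satisfiable

Try a = 4, b = 1, c = 5, d = 6, e = 1.
Check constraint 2: c + e = 6; constraint 3: c - e = 4; constraint 5: a + e = 5. The remaining constraints are straightforward to verify.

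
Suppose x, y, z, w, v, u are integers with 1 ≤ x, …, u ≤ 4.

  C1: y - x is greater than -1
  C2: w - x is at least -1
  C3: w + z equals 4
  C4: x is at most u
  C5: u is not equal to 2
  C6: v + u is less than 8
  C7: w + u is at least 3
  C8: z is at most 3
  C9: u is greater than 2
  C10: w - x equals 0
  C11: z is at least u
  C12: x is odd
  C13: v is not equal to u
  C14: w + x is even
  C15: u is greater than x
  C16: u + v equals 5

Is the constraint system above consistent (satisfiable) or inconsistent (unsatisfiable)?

Setting (x, y, z, w, v, u) = (1, 2, 3, 1, 2, 3) satisfies everything: constraint 1: y - x = 1; constraint 2: w - x = 0, and the others follow.

Satisfiable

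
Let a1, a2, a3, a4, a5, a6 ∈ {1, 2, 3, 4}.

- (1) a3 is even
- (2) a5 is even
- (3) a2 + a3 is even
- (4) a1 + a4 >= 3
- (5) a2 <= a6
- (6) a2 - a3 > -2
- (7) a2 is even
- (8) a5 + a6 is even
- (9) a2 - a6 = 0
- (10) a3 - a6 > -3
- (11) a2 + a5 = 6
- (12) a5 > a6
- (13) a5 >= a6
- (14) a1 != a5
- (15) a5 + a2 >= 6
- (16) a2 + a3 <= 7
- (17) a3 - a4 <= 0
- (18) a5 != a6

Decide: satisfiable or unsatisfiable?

Setting (a1, a2, a3, a4, a5, a6) = (2, 2, 2, 3, 4, 2) satisfies everything: constraint 4: a1 + a4 = 5; constraint 6: a2 - a3 = 0, and the others follow.

Satisfiable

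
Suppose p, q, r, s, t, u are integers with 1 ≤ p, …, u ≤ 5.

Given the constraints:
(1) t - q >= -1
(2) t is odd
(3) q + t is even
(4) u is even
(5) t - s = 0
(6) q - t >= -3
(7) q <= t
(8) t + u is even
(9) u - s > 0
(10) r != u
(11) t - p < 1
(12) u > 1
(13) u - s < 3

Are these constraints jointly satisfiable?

Constraint 2 makes t odd and constraint 4 makes u even, so t + u must be odd. Constraint 8 says t + u is even — contradiction.

Unsatisfiable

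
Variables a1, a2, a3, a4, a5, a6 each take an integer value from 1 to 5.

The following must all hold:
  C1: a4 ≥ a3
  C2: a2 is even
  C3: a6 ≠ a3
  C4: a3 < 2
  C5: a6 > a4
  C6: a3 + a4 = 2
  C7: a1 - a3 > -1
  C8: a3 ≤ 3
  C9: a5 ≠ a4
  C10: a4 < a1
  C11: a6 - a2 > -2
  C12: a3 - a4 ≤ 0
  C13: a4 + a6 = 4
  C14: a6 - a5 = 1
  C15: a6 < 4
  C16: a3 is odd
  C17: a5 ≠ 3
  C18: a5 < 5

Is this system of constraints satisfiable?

One satisfying assignment is a1 = 2, a2 = 2, a3 = 1, a4 = 1, a5 = 2, a6 = 3.
For the less obvious constraints — constraint 6: a3 + a4 = 2; constraint 7: a1 - a3 = 1 — and the others hold by inspection.

Satisfiable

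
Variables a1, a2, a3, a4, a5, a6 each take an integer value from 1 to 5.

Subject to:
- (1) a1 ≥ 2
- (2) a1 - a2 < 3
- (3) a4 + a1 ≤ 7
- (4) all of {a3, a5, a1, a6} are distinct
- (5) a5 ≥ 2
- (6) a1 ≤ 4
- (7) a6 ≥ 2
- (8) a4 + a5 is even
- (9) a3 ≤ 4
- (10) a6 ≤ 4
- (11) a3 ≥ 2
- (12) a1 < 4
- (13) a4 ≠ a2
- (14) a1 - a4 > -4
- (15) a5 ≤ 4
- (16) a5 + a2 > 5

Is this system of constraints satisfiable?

Unsatisfiable

Constraints 1, 5, 6, 7, 9, 10, 11, and 15 confine each of a3, a5, a1, a6 to the 3 values {2, …, 4}.
Constraint 4 requires all 4 of them to be distinct, but only 3 values are available — impossible by the pigeonhole principle.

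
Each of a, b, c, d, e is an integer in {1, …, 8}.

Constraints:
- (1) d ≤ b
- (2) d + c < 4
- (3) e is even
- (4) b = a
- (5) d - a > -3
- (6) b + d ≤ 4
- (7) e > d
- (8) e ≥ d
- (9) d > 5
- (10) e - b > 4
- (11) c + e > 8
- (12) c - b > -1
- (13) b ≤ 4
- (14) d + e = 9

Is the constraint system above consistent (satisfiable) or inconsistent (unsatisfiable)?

Unsatisfiable

From constraint 9: d ≥ 6. From constraints 1 and 13: d ≤ b and b ≤ 4, so d ≤ 4. But 4 < 6, so no value of d works.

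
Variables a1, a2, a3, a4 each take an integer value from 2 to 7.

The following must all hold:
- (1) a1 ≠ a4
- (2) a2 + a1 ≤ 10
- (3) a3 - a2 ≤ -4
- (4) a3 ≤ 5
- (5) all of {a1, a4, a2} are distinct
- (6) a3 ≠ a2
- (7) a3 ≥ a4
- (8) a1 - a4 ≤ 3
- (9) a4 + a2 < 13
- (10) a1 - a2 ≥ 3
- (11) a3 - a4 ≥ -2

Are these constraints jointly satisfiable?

Constraints 3, 8, 10, and 11 give a3 − a4 ≥ -2, a4 − a1 ≥ -3, a1 − a2 ≥ 3, a2 − a3 ≥ 4.
Adding all 4 inequalities: the left sides telescope to 0, and the right sides sum to (-2) + (-3) + 3 + 4 = 2. So 0 ≥ 2, which is false.

Unsatisfiable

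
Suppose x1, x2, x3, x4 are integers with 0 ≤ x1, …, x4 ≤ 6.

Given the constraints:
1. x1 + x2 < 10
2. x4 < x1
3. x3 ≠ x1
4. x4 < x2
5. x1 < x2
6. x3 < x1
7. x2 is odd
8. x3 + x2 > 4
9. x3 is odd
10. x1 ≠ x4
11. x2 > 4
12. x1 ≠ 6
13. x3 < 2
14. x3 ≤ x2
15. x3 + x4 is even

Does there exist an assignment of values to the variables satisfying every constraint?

The assignment x1 = 4, x2 = 5, x3 = 1, x4 = 1 works:
  constraint 1 holds since x1 + x2 = 9.
  constraint 8 holds since x3 + x2 = 6.
The rest check out directly.

Satisfiable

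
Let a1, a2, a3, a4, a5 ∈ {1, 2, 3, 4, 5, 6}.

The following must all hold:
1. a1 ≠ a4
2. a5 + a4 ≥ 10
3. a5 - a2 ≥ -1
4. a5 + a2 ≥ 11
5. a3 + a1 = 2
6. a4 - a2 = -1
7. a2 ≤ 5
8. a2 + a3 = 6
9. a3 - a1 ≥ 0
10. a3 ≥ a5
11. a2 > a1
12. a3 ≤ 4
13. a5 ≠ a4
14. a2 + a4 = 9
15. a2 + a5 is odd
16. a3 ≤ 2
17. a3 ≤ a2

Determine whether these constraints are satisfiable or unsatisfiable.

Unsatisfiable

From constraints 10 and 12: a5 ≤ a3 ≤ 4. From constraint 7: a2 ≤ 5. Hence a5 + a2 ≤ 9. But constraint 4 requires a5 + a2 ≥ 11, and 11 > 9. Contradiction.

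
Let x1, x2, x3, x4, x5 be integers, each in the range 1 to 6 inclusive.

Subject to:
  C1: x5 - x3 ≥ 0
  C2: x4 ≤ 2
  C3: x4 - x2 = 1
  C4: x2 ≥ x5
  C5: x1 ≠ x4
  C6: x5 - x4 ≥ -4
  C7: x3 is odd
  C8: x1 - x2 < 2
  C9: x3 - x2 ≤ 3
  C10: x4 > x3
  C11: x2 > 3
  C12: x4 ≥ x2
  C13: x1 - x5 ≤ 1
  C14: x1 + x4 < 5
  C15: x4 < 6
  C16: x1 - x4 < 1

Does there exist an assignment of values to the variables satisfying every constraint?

From constraint 11: x2 ≥ 4. From constraints 2 and 12: x2 ≤ x4 and x4 ≤ 2, so x2 ≤ 2. But 2 < 4, so no value of x2 works.

Unsatisfiable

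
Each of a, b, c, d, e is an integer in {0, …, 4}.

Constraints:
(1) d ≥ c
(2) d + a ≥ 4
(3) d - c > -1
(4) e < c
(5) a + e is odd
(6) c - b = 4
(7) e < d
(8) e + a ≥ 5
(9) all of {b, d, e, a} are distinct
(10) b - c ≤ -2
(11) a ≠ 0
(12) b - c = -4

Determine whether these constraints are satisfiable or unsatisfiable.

One satisfying assignment is a = 2, b = 0, c = 4, d = 4, e = 3.
For the less obvious constraints — constraint 2: d + a = 6; constraint 3: d - c = 0 — and the others hold by inspection.

Satisfiable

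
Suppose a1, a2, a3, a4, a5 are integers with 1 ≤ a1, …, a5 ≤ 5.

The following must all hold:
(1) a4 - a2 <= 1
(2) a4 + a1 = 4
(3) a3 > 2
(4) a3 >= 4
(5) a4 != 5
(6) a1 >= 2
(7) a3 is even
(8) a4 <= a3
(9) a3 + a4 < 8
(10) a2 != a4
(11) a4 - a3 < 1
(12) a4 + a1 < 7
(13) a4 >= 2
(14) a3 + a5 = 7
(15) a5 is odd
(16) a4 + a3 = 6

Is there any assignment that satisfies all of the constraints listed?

Try a1 = 2, a2 = 3, a3 = 4, a4 = 2, a5 = 3.
Check constraint 1: a4 - a2 = -1; constraint 2: a4 + a1 = 4. The remaining constraints are straightforward to verify.

Satisfiable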